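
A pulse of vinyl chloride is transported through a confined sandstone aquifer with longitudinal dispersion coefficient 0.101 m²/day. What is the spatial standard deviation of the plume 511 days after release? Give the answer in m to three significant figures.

10.2 m

Dispersive spreading gives a Gaussian with σ² = 2Dt; advection only shifts the center.
σ = √(2 × 0.101 × 511) = 10.2 m.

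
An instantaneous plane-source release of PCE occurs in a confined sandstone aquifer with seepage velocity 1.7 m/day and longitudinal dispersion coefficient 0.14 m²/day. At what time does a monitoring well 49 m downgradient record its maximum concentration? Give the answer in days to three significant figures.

For the 1D instantaneous-source solution, setting ∂C/∂t = 0 at fixed x gives v²t² + 2Dt − x² = 0, so t = (√(D² + v²x²) − D)/v².
√(D² + v²x²) = √(0.14² + 1.7² × 49²) = 83.30; v² = 2.89.
t = (83.30 − 0.14)/2.89 = 28.8 days (vs. the pure-advection estimate x/v = 28.8 d).

28.8 days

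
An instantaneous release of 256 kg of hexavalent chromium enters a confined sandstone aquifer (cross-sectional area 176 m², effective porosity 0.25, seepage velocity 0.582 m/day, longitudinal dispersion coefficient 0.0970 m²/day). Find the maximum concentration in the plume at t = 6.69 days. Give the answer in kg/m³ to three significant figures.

The peak of an instantaneous 1D plume sits at x = vt; there the Gaussian factor is 1 and C_max = M/(n_e·A·√(4πDt)), where n_e·A is the pore area the mass is dissolved in.
√(4πDt) = √(4π × 0.0970 × 6.69) = 2.856 m, so C_max = 256/(0.25 × 176 × 2.856) = 2.04 kg/m³.

2.04 kg/m³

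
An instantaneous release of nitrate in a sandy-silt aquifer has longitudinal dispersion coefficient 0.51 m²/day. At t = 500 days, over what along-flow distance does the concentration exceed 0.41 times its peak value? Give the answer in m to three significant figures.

The plume is Gaussian with σ = √(2Dt) = √(2 × 0.51 × 500) = 22.58 m.
C/C_peak = exp(−Δx²/(2σ²)) = 0.41 ⇒ Δx = σ·√(−2 ln 0.41) = 22.58 × 1.335 = 30.14 m.
Width = 2Δx = 60.3 m.

60.3 m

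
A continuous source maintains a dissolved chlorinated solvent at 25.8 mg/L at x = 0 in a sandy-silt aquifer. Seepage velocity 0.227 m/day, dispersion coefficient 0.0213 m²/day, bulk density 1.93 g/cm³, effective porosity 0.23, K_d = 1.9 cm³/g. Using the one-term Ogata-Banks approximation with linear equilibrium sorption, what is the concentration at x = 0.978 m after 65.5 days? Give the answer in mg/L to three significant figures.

10.4 mg/L

Retardation factor R = 1 + ρ_b·K_d/n = 1 + 1.93 × 1.9/0.23 = 16.94.
Sorption retards both mechanisms: v_R = v/R = 0.01340 m/day, D_R = D/R = 0.001257 m²/day.
v_R·t = 0.01340 × 65.5 = 0.8777 m; 2√(D_R t) = 0.5739 m; argument = (0.978 − 0.8777)/0.5739 = 0.1748.
C = C₀ × ½·erfc(0.1748) = 25.8 × 0.4024 = 10.4 mg/L.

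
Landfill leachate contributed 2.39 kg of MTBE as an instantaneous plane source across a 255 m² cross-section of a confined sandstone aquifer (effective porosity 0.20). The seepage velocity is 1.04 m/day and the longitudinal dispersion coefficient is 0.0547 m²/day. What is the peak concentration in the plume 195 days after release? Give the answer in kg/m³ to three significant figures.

The peak of an instantaneous 1D plume sits at x = vt; there the Gaussian factor is 1 and C_max = M/(n_e·A·√(4πDt)), where n_e·A is the pore area the mass is dissolved in.
√(4πDt) = √(4π × 0.0547 × 195) = 11.58 m, so C_max = 2.39/(0.20 × 255 × 11.58) = 0.00405 kg/m³.

0.00405 kg/m³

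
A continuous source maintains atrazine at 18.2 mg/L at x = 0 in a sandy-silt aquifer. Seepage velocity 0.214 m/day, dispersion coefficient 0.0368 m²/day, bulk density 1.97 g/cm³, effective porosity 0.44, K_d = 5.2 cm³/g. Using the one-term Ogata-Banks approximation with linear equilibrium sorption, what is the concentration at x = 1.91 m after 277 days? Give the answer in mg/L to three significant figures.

Retardation factor R = 1 + ρ_b·K_d/n = 1 + 1.97 × 5.2/0.44 = 24.28.
Sorption retards both mechanisms: v_R = v/R = 0.008814 m/day, D_R = D/R = 0.001516 m²/day.
v_R·t = 0.008814 × 277 = 2.441478 m; 2√(D_R t) = 1.296 m; argument = (1.91 − 2.441478)/1.296 = -0.4101.
C = C₀ × ½·erfc(-0.4101) = 18.2 × 0.7190 = 13.1 mg/L.

13.1 mg/L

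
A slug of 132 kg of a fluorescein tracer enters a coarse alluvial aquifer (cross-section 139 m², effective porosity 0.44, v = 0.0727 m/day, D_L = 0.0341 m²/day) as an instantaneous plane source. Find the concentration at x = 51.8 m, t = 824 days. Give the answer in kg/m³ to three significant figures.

For an instantaneous plane source, C(x,t) = M/(n_e·A·√(4πDt)) · exp(−(x−vt)²/(4Dt)), with n_e·A the pore (flow) area.
Plume center vt = 0.0727 × 824 = 59.9048 m, so the well at 51.8 m is 8.1048 m upgradient of the peak.
√(4πDt) = 18.79 m, giving peak height M/(n_e·A·√(4πDt)) = 132/(0.44 × 139 × 18.79) = 0.1149 kg/m³.
(x−vt)²/(4Dt) = (-8.1048)²/(4 × 0.0341 × 824) = 0.5844; exp(−0.5844) = 0.5574.
C = 0.1149 × 0.5574 = 0.0640 kg/m³.

0.0640 kg/m³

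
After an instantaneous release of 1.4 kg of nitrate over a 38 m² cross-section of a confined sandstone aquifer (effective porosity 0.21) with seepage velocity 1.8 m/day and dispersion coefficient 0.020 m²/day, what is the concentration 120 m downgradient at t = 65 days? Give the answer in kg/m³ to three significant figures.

For an instantaneous plane source, C(x,t) = M/(n_e·A·√(4πDt)) · exp(−(x−vt)²/(4Dt)), with n_e·A the pore (flow) area.
Plume center vt = 1.8 × 65 = 117 m, so the well at 120 m is 3 m downgradient of the peak.
√(4πDt) = 4.042 m, giving peak height M/(n_e·A·√(4πDt)) = 1.4/(0.21 × 38 × 4.042) = 0.04340 kg/m³.
(x−vt)²/(4Dt) = (3)²/(4 × 0.020 × 65) = 1.731; exp(−1.731) = 0.1771.
C = 0.04340 × 0.1771 = 0.00769 kg/m³.

0.00769 kg/m³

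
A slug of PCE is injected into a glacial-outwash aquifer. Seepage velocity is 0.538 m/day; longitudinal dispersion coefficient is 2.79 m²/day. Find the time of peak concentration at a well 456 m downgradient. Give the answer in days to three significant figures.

838 days

For the 1D instantaneous-source solution, setting ∂C/∂t = 0 at fixed x gives v²t² + 2Dt − x² = 0, so t = (√(D² + v²x²) − D)/v².
√(D² + v²x²) = √(2.79² + 0.538² × 456²) = 245.3; v² = 0.289444.
t = (245.3 − 2.79)/0.289444 = 838 days (vs. the pure-advection estimate x/v = 848 d).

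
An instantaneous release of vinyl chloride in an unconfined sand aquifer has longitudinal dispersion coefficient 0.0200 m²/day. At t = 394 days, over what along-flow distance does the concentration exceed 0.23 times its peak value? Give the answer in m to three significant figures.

13.6 m

The plume is Gaussian with σ = √(2Dt) = √(2 × 0.0200 × 394) = 3.970 m.
C/C_peak = exp(−Δx²/(2σ²)) = 0.23 ⇒ Δx = σ·√(−2 ln 0.23) = 3.970 × 1.714 = 6.805 m.
Width = 2Δx = 13.6 m.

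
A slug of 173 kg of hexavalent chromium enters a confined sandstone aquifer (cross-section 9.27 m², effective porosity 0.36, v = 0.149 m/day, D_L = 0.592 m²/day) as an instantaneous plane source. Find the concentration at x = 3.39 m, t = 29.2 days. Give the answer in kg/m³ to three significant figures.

For an instantaneous plane source, C(x,t) = M/(n_e·A·√(4πDt)) · exp(−(x−vt)²/(4Dt)), with n_e·A the pore (flow) area.
Plume center vt = 0.149 × 29.2 = 4.3508 m, so the well at 3.39 m is 0.9608 m upgradient of the peak.
√(4πDt) = 14.74 m, giving peak height M/(n_e·A·√(4πDt)) = 173/(0.36 × 9.27 × 14.74) = 3.517 kg/m³.
(x−vt)²/(4Dt) = (-0.9608)²/(4 × 0.592 × 29.2) = 0.01335; exp(−0.01335) = 0.9867.
C = 3.517 × 0.9867 = 3.47 kg/m³.

3.47 kg/m³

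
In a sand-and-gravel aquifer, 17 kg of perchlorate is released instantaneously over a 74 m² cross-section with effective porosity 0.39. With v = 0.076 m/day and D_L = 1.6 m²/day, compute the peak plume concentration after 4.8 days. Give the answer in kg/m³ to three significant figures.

The peak of an instantaneous 1D plume sits at x = vt; there the Gaussian factor is 1 and C_max = M/(n_e·A·√(4πDt)), where n_e·A is the pore area the mass is dissolved in.
√(4πDt) = √(4π × 1.6 × 4.8) = 9.824 m, so C_max = 17/(0.39 × 74 × 9.824) = 0.0600 kg/m³.

0.0600 kg/m³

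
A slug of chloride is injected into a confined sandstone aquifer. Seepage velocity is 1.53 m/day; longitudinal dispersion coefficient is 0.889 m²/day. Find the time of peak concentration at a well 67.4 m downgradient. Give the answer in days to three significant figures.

43.7 days

For the 1D instantaneous-source solution, setting ∂C/∂t = 0 at fixed x gives v²t² + 2Dt − x² = 0, so t = (√(D² + v²x²) − D)/v².
√(D² + v²x²) = √(0.889² + 1.53² × 67.4²) = 103.1; v² = 2.3409.
t = (103.1 − 0.889)/2.3409 = 43.7 days (vs. the pure-advection estimate x/v = 44.1 d).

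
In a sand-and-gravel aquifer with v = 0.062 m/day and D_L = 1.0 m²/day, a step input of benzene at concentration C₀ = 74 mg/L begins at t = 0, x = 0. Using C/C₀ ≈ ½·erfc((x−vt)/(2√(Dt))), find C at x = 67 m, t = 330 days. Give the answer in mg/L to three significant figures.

2.59 mg/L

For a continuous step input, C/C₀ ≈ ½·erfc((x−vt)/(2√(Dt))).
vt = 0.062 × 330 = 20.46 m and 2√(Dt) = 2√(1.0 × 330) = 36.33 m.
Argument (x−vt)/(2√(Dt)) = (67 − 20.46)/36.33 = 1.281; ½·erfc(1.281) = 0.03502.
C = 74 × 0.03502 = 2.59 mg/L.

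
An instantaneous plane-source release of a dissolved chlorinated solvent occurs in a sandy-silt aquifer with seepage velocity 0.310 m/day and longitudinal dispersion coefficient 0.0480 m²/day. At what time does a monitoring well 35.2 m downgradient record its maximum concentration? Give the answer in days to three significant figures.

113 days

For the 1D instantaneous-source solution, setting ∂C/∂t = 0 at fixed x gives v²t² + 2Dt − x² = 0, so t = (√(D² + v²x²) − D)/v².
√(D² + v²x²) = √(0.0480² + 0.310² × 35.2²) = 10.91; v² = 0.0961.
t = (10.91 − 0.0480)/0.0961 = 113 days (vs. the pure-advection estimate x/v = 114 d).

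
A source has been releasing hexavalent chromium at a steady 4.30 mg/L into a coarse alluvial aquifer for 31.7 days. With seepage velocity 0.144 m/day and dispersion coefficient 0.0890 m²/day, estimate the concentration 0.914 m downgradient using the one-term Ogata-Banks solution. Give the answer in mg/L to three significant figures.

For a continuous step input, C/C₀ ≈ ½·erfc((x−vt)/(2√(Dt))).
vt = 0.144 × 31.7 = 4.5648 m and 2√(Dt) = 2√(0.0890 × 31.7) = 3.359 m.
Argument (x−vt)/(2√(Dt)) = (0.914 − 4.5648)/3.359 = -1.087; ½·erfc(-1.087) = 0.9379.
C = 4.30 × 0.9379 = 4.03 mg/L.

4.03 mg/L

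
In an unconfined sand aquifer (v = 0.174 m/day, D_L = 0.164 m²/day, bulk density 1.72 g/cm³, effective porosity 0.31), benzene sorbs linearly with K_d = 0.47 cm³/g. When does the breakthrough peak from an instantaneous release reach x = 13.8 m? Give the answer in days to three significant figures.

Retardation factor R = 1 + ρ_b·K_d/n = 1 + 1.72 × 0.47/0.31 = 3.608.
Sorption retards both mechanisms: v_R = v/R = 0.04823 m/day, D_R = D/R = 0.04545 m²/day.
Peak time from v_R²t² + 2D_R t − x² = 0: t = (√(D_R² + v_R²x²) − D_R)/v_R².
√(D_R² + v_R²x²) = √(0.04545² + 0.04823² × 13.8²) = 0.6671; v_R² = 0.002326.
t = (0.6671 − 0.04545)/0.002326 = 267 days.

267 days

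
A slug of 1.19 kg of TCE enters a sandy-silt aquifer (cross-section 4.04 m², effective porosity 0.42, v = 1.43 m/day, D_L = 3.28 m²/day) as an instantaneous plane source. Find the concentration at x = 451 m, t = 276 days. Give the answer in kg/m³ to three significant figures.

0.00274 kg/m³

For an instantaneous plane source, C(x,t) = M/(n_e·A·√(4πDt)) · exp(−(x−vt)²/(4Dt)), with n_e·A the pore (flow) area.
Plume center vt = 1.43 × 276 = 394.68 m, so the well at 451 m is 56.32 m downgradient of the peak.
√(4πDt) = 106.7 m, giving peak height M/(n_e·A·√(4πDt)) = 1.19/(0.42 × 4.04 × 106.7) = 0.006573 kg/m³.
(x−vt)²/(4Dt) = (56.32)²/(4 × 3.28 × 276) = 0.8760; exp(−0.8760) = 0.4164.
C = 0.006573 × 0.4164 = 0.00274 kg/m³.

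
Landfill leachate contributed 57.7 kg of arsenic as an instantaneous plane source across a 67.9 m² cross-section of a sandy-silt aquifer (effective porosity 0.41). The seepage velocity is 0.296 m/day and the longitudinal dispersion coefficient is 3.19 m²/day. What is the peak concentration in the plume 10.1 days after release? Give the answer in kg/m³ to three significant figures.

0.103 kg/m³

The peak of an instantaneous 1D plume sits at x = vt; there the Gaussian factor is 1 and C_max = M/(n_e·A·√(4πDt)), where n_e·A is the pore area the mass is dissolved in.
√(4πDt) = √(4π × 3.19 × 10.1) = 20.12 m, so C_max = 57.7/(0.41 × 67.9 × 20.12) = 0.103 kg/m³.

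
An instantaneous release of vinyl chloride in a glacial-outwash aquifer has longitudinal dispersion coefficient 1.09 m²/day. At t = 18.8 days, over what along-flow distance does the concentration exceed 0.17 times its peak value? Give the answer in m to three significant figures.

The plume is Gaussian with σ = √(2Dt) = √(2 × 1.09 × 18.8) = 6.402 m.
C/C_peak = exp(−Δx²/(2σ²)) = 0.17 ⇒ Δx = σ·√(−2 ln 0.17) = 6.402 × 1.883 = 12.05 m.
Width = 2Δx = 24.1 m.

24.1 m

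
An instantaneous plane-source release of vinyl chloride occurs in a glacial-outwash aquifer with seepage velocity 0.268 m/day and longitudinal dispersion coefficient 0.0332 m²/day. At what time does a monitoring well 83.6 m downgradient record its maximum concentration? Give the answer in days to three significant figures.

311 days

For the 1D instantaneous-source solution, setting ∂C/∂t = 0 at fixed x gives v²t² + 2Dt − x² = 0, so t = (√(D² + v²x²) − D)/v².
√(D² + v²x²) = √(0.0332² + 0.268² × 83.6²) = 22.40; v² = 0.071824.
t = (22.40 − 0.0332)/0.071824 = 311 days (vs. the pure-advection estimate x/v = 312 d).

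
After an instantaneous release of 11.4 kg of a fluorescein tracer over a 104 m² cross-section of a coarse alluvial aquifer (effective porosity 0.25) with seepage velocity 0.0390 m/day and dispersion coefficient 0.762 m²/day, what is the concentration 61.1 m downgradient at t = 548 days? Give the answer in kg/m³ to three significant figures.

0.00235 kg/m³

For an instantaneous plane source, C(x,t) = M/(n_e·A·√(4πDt)) · exp(−(x−vt)²/(4Dt)), with n_e·A the pore (flow) area.
Plume center vt = 0.0390 × 548 = 21.372 m, so the well at 61.1 m is 39.728 m downgradient of the peak.
√(4πDt) = 72.44 m, giving peak height M/(n_e·A·√(4πDt)) = 11.4/(0.25 × 104 × 72.44) = 0.006053 kg/m³.
(x−vt)²/(4Dt) = (39.728)²/(4 × 0.762 × 548) = 0.9449; exp(−0.9449) = 0.3887.
C = 0.006053 × 0.3887 = 0.00235 kg/m³.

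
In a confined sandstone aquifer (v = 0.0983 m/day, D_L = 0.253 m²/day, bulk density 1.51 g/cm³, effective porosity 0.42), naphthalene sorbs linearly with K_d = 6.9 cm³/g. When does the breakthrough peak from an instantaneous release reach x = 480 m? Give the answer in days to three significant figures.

125000 days

Retardation factor R = 1 + ρ_b·K_d/n = 1 + 1.51 × 6.9/0.42 = 25.81.
Sorption retards both mechanisms: v_R = v/R = 0.003809 m/day, D_R = D/R = 0.009802 m²/day.
Peak time from v_R²t² + 2D_R t − x² = 0: t = (√(D_R² + v_R²x²) − D_R)/v_R².
√(D_R² + v_R²x²) = √(0.009802² + 0.003809² × 480²) = 1.828; v_R² = 1.451e-05.
t = (1.828 − 0.009802)/1.451e-05 = 125000 days.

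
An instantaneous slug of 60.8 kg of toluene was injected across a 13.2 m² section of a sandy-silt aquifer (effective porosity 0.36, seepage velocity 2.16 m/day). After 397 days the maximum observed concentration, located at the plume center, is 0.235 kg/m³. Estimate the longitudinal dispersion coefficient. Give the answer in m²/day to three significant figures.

0.594 m²/day

At the plume center C_max = M/(n_e·A·√(4πDt)), so D = M²/(4πt·(n_e·A·C_max)²).
n_e·A·C_max = 0.36 × 13.2 × 0.235 = 1.117 kg/m.
D = 60.8²/(4π × 397 × 1.117²) = 0.594 m²/day.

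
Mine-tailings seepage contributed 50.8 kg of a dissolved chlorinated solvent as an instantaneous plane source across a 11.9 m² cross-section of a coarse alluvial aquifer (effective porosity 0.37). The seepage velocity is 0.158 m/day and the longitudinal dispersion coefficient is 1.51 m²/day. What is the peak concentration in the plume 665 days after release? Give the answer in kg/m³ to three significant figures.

The peak of an instantaneous 1D plume sits at x = vt; there the Gaussian factor is 1 and C_max = M/(n_e·A·√(4πDt)), where n_e·A is the pore area the mass is dissolved in.
√(4πDt) = √(4π × 1.51 × 665) = 112.3 m, so C_max = 50.8/(0.37 × 11.9 × 112.3) = 0.103 kg/m³.

0.103 kg/m³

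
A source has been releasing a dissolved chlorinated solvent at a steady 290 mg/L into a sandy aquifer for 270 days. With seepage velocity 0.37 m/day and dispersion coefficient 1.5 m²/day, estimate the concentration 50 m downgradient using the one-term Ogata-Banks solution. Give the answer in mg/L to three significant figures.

278 mg/L

For a continuous step input, C/C₀ ≈ ½·erfc((x−vt)/(2√(Dt))).
vt = 0.37 × 270 = 99.9 m and 2√(Dt) = 2√(1.5 × 270) = 40.25 m.
Argument (x−vt)/(2√(Dt)) = (50 − 99.9)/40.25 = -1.240; ½·erfc(-1.240) = 0.9603.
C = 290 × 0.9603 = 278 mg/L.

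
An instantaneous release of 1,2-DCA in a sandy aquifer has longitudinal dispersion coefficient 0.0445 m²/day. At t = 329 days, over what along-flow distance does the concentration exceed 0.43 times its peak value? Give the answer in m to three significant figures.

14.1 m

The plume is Gaussian with σ = √(2Dt) = √(2 × 0.0445 × 329) = 5.411 m.
C/C_peak = exp(−Δx²/(2σ²)) = 0.43 ⇒ Δx = σ·√(−2 ln 0.43) = 5.411 × 1.299 = 7.029 m.
Width = 2Δx = 14.1 m.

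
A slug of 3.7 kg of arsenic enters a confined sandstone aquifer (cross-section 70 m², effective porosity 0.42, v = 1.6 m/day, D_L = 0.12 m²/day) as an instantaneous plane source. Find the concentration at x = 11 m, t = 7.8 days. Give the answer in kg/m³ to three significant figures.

0.0204 kg/m³

For an instantaneous plane source, C(x,t) = M/(n_e·A·√(4πDt)) · exp(−(x−vt)²/(4Dt)), with n_e·A the pore (flow) area.
Plume center vt = 1.6 × 7.8 = 12.48 m, so the well at 11 m is 1.48 m upgradient of the peak.
√(4πDt) = 3.430 m, giving peak height M/(n_e·A·√(4πDt)) = 3.7/(0.42 × 70 × 3.430) = 0.03669 kg/m³.
(x−vt)²/(4Dt) = (-1.48)²/(4 × 0.12 × 7.8) = 0.5850; exp(−0.5850) = 0.5571.
C = 0.03669 × 0.5571 = 0.0204 kg/m³.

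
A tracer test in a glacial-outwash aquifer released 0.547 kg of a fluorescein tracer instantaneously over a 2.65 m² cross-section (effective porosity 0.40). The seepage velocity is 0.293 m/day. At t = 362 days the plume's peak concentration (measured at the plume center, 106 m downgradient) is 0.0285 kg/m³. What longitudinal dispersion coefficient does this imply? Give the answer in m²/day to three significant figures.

0.0721 m²/day

At the plume center C_max = M/(n_e·A·√(4πDt)), so D = M²/(4πt·(n_e·A·C_max)²).
n_e·A·C_max = 0.40 × 2.65 × 0.0285 = 0.03021 kg/m.
D = 0.547²/(4π × 362 × 0.03021²) = 0.0721 m²/day.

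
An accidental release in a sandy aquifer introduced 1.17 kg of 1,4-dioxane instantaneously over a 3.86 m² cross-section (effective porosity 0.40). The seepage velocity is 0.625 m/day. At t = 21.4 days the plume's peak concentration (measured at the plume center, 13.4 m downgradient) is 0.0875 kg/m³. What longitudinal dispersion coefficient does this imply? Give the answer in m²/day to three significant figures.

At the plume center C_max = M/(n_e·A·√(4πDt)), so D = M²/(4πt·(n_e·A·C_max)²).
n_e·A·C_max = 0.40 × 3.86 × 0.0875 = 0.1351 kg/m.
D = 1.17²/(4π × 21.4 × 0.1351²) = 0.279 m²/day.

0.279 m²/day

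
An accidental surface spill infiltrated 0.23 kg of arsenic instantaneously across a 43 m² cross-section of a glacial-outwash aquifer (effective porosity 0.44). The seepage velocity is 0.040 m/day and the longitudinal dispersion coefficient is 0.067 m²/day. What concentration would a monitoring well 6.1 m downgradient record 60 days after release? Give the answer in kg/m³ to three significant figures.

For an instantaneous plane source, C(x,t) = M/(n_e·A·√(4πDt)) · exp(−(x−vt)²/(4Dt)), with n_e·A the pore (flow) area.
Plume center vt = 0.040 × 60 = 2.4 m, so the well at 6.1 m is 3.7 m downgradient of the peak.
√(4πDt) = 7.108 m, giving peak height M/(n_e·A·√(4πDt)) = 0.23/(0.44 × 43 × 7.108) = 0.001710 kg/m³.
(x−vt)²/(4Dt) = (3.7)²/(4 × 0.067 × 60) = 0.8514; exp(−0.8514) = 0.4268.
C = 0.001710 × 0.4268 = 0.000730 kg/m³.

0.000730 kg/m³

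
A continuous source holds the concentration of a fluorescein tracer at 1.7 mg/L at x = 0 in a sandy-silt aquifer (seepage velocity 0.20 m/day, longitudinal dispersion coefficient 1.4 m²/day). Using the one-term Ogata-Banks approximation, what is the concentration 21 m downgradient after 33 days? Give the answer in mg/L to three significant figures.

For a continuous step input, C/C₀ ≈ ½·erfc((x−vt)/(2√(Dt))).
vt = 0.20 × 33 = 6.6 m and 2√(Dt) = 2√(1.4 × 33) = 13.59 m.
Argument (x−vt)/(2√(Dt)) = (21 − 6.6)/13.59 = 1.060; ½·erfc(1.060) = 0.06693.
C = 1.7 × 0.06693 = 0.114 mg/L.

0.114 mg/L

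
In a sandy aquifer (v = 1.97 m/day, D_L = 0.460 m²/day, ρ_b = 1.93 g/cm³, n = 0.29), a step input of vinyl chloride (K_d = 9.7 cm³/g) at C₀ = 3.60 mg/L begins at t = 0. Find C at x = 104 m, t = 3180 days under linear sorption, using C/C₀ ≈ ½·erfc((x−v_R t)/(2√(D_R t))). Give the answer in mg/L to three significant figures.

Retardation factor R = 1 + ρ_b·K_d/n = 1 + 1.93 × 9.7/0.29 = 65.56.
Sorption retards both mechanisms: v_R = v/R = 0.03005 m/day, D_R = D/R = 0.007016 m²/day.
v_R·t = 0.03005 × 3180 = 95.559 m; 2√(D_R t) = 9.447 m; argument = (104 − 95.559)/9.447 = 0.8935.
C = C₀ × ½·erfc(0.8935) = 3.60 × 0.1032 = 0.372 mg/L.

0.372 mg/L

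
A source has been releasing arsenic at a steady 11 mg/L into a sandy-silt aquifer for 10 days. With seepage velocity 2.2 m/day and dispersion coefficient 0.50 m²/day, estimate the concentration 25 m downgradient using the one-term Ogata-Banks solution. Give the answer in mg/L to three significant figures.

1.89 mg/L

For a continuous step input, C/C₀ ≈ ½·erfc((x−vt)/(2√(Dt))).
vt = 2.2 × 10 = 22 m and 2√(Dt) = 2√(0.50 × 10) = 4.472 m.
Argument (x−vt)/(2√(Dt)) = (25 − 22)/4.472 = 0.6708; ½·erfc(0.6708) = 0.1714.
C = 11 × 0.1714 = 1.89 mg/L.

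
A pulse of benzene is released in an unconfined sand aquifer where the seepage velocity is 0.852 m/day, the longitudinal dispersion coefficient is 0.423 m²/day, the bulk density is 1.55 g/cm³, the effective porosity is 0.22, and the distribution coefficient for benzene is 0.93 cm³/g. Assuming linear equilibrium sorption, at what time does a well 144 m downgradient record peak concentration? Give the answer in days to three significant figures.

Retardation factor R = 1 + ρ_b·K_d/n = 1 + 1.55 × 0.93/0.22 = 7.552.
Sorption retards both mechanisms: v_R = v/R = 0.1128 m/day, D_R = D/R = 0.05601 m²/day.
Peak time from v_R²t² + 2D_R t − x² = 0: t = (√(D_R² + v_R²x²) − D_R)/v_R².
√(D_R² + v_R²x²) = √(0.05601² + 0.1128² × 144²) = 16.24; v_R² = 0.01272.
t = (16.24 − 0.05601)/0.01272 = 1270 days.

1270 days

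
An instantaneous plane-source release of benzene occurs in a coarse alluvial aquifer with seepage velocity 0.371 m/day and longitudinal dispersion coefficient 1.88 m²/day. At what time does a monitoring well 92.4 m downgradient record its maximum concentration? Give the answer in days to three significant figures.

236 days

For the 1D instantaneous-source solution, setting ∂C/∂t = 0 at fixed x gives v²t² + 2Dt − x² = 0, so t = (√(D² + v²x²) − D)/v².
√(D² + v²x²) = √(1.88² + 0.371² × 92.4²) = 34.33; v² = 0.137641.
t = (34.33 − 1.88)/0.137641 = 236 days (vs. the pure-advection estimate x/v = 249 d).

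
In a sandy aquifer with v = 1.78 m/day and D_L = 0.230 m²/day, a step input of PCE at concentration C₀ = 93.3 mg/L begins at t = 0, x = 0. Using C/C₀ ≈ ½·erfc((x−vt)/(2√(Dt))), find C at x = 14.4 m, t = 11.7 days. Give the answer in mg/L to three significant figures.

For a continuous step input, C/C₀ ≈ ½·erfc((x−vt)/(2√(Dt))).
vt = 1.78 × 11.7 = 20.826 m and 2√(Dt) = 2√(0.230 × 11.7) = 3.281 m.
Argument (x−vt)/(2√(Dt)) = (14.4 − 20.826)/3.281 = -1.959; ½·erfc(-1.959) = 0.9972.
C = 93.3 × 0.9972 = 93.0 mg/L.

93.0 mg/L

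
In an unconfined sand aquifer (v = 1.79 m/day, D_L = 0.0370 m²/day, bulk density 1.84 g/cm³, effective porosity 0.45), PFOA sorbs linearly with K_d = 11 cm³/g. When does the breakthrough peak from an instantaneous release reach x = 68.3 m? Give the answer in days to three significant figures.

Retardation factor R = 1 + ρ_b·K_d/n = 1 + 1.84 × 11/0.45 = 45.98.
Sorption retards both mechanisms: v_R = v/R = 0.03893 m/day, D_R = D/R = 0.0008047 m²/day.
Peak time from v_R²t² + 2D_R t − x² = 0: t = (√(D_R² + v_R²x²) − D_R)/v_R².
√(D_R² + v_R²x²) = √(0.0008047² + 0.03893² × 68.3²) = 2.659; v_R² = 0.001516.
t = (2.659 − 0.0008047)/0.001516 = 1750 days.

1750 days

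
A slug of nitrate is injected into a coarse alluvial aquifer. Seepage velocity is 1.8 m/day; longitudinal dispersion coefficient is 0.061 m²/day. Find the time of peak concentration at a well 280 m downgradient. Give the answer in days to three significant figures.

156 days

For the 1D instantaneous-source solution, setting ∂C/∂t = 0 at fixed x gives v²t² + 2Dt − x² = 0, so t = (√(D² + v²x²) − D)/v².
√(D² + v²x²) = √(0.061² + 1.8² × 280²) = 504.0; v² = 3.24.
t = (504.0 − 0.061)/3.24 = 156 days (vs. the pure-advection estimate x/v = 156 d).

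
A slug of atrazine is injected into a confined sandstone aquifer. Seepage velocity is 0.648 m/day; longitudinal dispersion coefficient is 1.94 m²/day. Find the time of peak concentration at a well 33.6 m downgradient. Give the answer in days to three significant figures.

47.4 days

For the 1D instantaneous-source solution, setting ∂C/∂t = 0 at fixed x gives v²t² + 2Dt − x² = 0, so t = (√(D² + v²x²) − D)/v².
√(D² + v²x²) = √(1.94² + 0.648² × 33.6²) = 21.86; v² = 0.419904.
t = (21.86 − 1.94)/0.419904 = 47.4 days (vs. the pure-advection estimate x/v = 51.9 d).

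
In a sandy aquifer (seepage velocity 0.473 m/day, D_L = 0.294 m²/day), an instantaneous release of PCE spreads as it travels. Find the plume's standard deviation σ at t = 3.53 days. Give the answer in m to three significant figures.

Dispersive spreading gives a Gaussian with σ² = 2Dt; advection only shifts the center.
σ = √(2 × 0.294 × 3.53) = 1.44 m.

1.44 m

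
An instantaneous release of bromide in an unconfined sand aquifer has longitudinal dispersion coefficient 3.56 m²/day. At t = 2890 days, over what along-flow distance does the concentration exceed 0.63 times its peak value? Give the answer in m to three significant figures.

276 m

The plume is Gaussian with σ = √(2Dt) = √(2 × 3.56 × 2890) = 143.4 m.
C/C_peak = exp(−Δx²/(2σ²)) = 0.63 ⇒ Δx = σ·√(−2 ln 0.63) = 143.4 × 0.9613 = 137.9 m.
Width = 2Δx = 276 m.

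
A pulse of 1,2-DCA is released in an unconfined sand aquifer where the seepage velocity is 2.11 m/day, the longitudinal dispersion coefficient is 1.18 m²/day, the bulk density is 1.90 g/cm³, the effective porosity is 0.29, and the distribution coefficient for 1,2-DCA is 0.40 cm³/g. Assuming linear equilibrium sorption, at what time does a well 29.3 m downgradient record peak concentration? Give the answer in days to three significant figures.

Retardation factor R = 1 + ρ_b·K_d/n = 1 + 1.90 × 0.40/0.29 = 3.621.
Sorption retards both mechanisms: v_R = v/R = 0.5827 m/day, D_R = D/R = 0.3259 m²/day.
Peak time from v_R²t² + 2D_R t − x² = 0: t = (√(D_R² + v_R²x²) − D_R)/v_R².
√(D_R² + v_R²x²) = √(0.3259² + 0.5827² × 29.3²) = 17.08; v_R² = 0.3395.
t = (17.08 − 0.3259)/0.3395 = 49.3 days.

49.3 days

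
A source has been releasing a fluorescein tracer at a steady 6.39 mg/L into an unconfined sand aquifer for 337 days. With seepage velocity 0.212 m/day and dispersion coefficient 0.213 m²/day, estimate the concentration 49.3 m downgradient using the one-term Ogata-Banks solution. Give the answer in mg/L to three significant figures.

6.18 mg/L

For a continuous step input, C/C₀ ≈ ½·erfc((x−vt)/(2√(Dt))).
vt = 0.212 × 337 = 71.444 m and 2√(Dt) = 2√(0.213 × 337) = 16.94 m.
Argument (x−vt)/(2√(Dt)) = (49.3 − 71.444)/16.94 = -1.307; ½·erfc(-1.307) = 0.9677.
C = 6.39 × 0.9677 = 6.18 mg/L.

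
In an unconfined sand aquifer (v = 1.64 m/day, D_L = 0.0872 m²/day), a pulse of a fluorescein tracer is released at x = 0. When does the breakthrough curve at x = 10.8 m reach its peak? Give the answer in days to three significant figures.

6.55 days

For the 1D instantaneous-source solution, setting ∂C/∂t = 0 at fixed x gives v²t² + 2Dt − x² = 0, so t = (√(D² + v²x²) − D)/v².
√(D² + v²x²) = √(0.0872² + 1.64² × 10.8²) = 17.71; v² = 2.6896.
t = (17.71 − 0.0872)/2.6896 = 6.55 days (vs. the pure-advection estimate x/v = 6.59 d).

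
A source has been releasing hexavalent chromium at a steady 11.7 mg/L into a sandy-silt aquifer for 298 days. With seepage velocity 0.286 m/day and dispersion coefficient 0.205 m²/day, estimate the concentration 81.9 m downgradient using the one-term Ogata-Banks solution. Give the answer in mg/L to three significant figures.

7.23 mg/L

For a continuous step input, C/C₀ ≈ ½·erfc((x−vt)/(2√(Dt))).
vt = 0.286 × 298 = 85.228 m and 2√(Dt) = 2√(0.205 × 298) = 15.63 m.
Argument (x−vt)/(2√(Dt)) = (81.9 − 85.228)/15.63 = -0.2129; ½·erfc(-0.2129) = 0.6183.
C = 11.7 × 0.6183 = 7.23 mg/L.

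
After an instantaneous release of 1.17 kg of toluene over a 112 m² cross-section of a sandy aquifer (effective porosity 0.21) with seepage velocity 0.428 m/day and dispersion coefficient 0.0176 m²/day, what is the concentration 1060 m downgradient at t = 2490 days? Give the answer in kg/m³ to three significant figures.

0.00176 kg/m³

For an instantaneous plane source, C(x,t) = M/(n_e·A·√(4πDt)) · exp(−(x−vt)²/(4Dt)), with n_e·A the pore (flow) area.
Plume center vt = 0.428 × 2490 = 1065.72 m, so the well at 1060 m is 5.72 m upgradient of the peak.
√(4πDt) = 23.47 m, giving peak height M/(n_e·A·√(4πDt)) = 1.17/(0.21 × 112 × 23.47) = 0.002120 kg/m³.
(x−vt)²/(4Dt) = (-5.72)²/(4 × 0.0176 × 2490) = 0.1866; exp(−0.1866) = 0.8298.
C = 0.002120 × 0.8298 = 0.00176 kg/m³.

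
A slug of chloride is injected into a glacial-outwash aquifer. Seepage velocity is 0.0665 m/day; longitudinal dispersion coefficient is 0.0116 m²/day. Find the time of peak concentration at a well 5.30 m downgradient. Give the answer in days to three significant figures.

77.1 days

For the 1D instantaneous-source solution, setting ∂C/∂t = 0 at fixed x gives v²t² + 2Dt − x² = 0, so t = (√(D² + v²x²) − D)/v².
√(D² + v²x²) = √(0.0116² + 0.0665² × 5.30²) = 0.3526; v² = 0.00442225.
t = (0.3526 − 0.0116)/0.00442225 = 77.1 days (vs. the pure-advection estimate x/v = 79.7 d).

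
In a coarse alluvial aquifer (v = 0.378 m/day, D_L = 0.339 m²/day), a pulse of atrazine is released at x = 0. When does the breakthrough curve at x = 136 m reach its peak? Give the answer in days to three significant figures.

357 days

For the 1D instantaneous-source solution, setting ∂C/∂t = 0 at fixed x gives v²t² + 2Dt − x² = 0, so t = (√(D² + v²x²) − D)/v².
√(D² + v²x²) = √(0.339² + 0.378² × 136²) = 51.41; v² = 0.142884.
t = (51.41 − 0.339)/0.142884 = 357 days (vs. the pure-advection estimate x/v = 360 d).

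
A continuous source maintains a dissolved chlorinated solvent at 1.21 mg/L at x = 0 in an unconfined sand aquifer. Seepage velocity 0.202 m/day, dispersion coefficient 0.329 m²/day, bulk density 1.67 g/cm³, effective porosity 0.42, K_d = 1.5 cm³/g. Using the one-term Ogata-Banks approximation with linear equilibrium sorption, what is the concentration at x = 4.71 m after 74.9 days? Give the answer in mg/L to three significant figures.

0.206 mg/L

Retardation factor R = 1 + ρ_b·K_d/n = 1 + 1.67 × 1.5/0.42 = 6.964.
Sorption retards both mechanisms: v_R = v/R = 0.02901 m/day, D_R = D/R = 0.04724 m²/day.
v_R·t = 0.02901 × 74.9 = 2.172849 m; 2√(D_R t) = 3.762 m; argument = (4.71 − 2.172849)/3.762 = 0.6744.
C = C₀ × ½·erfc(0.6744) = 1.21 × 0.1701 = 0.206 mg/L.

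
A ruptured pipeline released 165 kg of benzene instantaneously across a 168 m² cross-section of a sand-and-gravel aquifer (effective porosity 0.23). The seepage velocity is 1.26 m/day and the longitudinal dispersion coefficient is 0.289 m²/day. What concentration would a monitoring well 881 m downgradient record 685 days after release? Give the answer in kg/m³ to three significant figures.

For an instantaneous plane source, C(x,t) = M/(n_e·A·√(4πDt)) · exp(−(x−vt)²/(4Dt)), with n_e·A the pore (flow) area.
Plume center vt = 1.26 × 685 = 863.1 m, so the well at 881 m is 17.9 m downgradient of the peak.
√(4πDt) = 49.88 m, giving peak height M/(n_e·A·√(4πDt)) = 165/(0.23 × 168 × 49.88) = 0.08561 kg/m³.
(x−vt)²/(4Dt) = (17.9)²/(4 × 0.289 × 685) = 0.4046; exp(−0.4046) = 0.6672.
C = 0.08561 × 0.6672 = 0.0571 kg/m³.

0.0571 kg/m³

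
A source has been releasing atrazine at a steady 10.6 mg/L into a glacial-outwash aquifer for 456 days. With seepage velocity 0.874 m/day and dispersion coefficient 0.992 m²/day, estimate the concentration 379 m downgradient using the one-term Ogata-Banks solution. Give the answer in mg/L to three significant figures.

For a continuous step input, C/C₀ ≈ ½·erfc((x−vt)/(2√(Dt))).
vt = 0.874 × 456 = 398.544 m and 2√(Dt) = 2√(0.992 × 456) = 42.54 m.
Argument (x−vt)/(2√(Dt)) = (379 − 398.544)/42.54 = -0.4594; ½·erfc(-0.4594) = 0.7421.
C = 10.6 × 0.7421 = 7.87 mg/L.

7.87 mg/L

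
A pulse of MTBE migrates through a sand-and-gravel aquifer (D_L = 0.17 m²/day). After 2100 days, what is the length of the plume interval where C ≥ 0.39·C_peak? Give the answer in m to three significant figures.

The plume is Gaussian with σ = √(2Dt) = √(2 × 0.17 × 2100) = 26.72 m.
C/C_peak = exp(−Δx²/(2σ²)) = 0.39 ⇒ Δx = σ·√(−2 ln 0.39) = 26.72 × 1.372 = 36.66 m.
Width = 2Δx = 73.3 m.

73.3 m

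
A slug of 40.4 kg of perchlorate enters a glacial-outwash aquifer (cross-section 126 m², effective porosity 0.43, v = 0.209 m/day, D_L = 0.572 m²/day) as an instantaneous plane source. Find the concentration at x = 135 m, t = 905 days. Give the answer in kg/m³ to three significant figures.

0.00224 kg/m³

For an instantaneous plane source, C(x,t) = M/(n_e·A·√(4πDt)) · exp(−(x−vt)²/(4Dt)), with n_e·A the pore (flow) area.
Plume center vt = 0.209 × 905 = 189.145 m, so the well at 135 m is 54.145 m upgradient of the peak.
√(4πDt) = 80.65 m, giving peak height M/(n_e·A·√(4πDt)) = 40.4/(0.43 × 126 × 80.65) = 0.009246 kg/m³.
(x−vt)²/(4Dt) = (-54.145)²/(4 × 0.572 × 905) = 1.416; exp(−1.416) = 0.2427.
C = 0.009246 × 0.2427 = 0.00224 kg/m³.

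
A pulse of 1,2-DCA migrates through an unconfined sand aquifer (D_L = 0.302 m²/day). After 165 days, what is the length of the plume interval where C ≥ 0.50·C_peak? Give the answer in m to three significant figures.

23.5 m

The plume is Gaussian with σ = √(2Dt) = √(2 × 0.302 × 165) = 9.983 m.
C/C_peak = exp(−Δx²/(2σ²)) = 0.50 ⇒ Δx = σ·√(−2 ln 0.50) = 9.983 × 1.177 = 11.75 m.
Width = 2Δx = 23.5 m.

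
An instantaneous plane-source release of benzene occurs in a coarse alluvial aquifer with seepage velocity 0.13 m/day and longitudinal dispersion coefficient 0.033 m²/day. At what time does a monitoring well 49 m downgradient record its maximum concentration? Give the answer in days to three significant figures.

For the 1D instantaneous-source solution, setting ∂C/∂t = 0 at fixed x gives v²t² + 2Dt − x² = 0, so t = (√(D² + v²x²) − D)/v².
√(D² + v²x²) = √(0.033² + 0.13² × 49²) = 6.370; v² = 0.0169.
t = (6.370 − 0.033)/0.0169 = 375 days (vs. the pure-advection estimate x/v = 377 d).

375 days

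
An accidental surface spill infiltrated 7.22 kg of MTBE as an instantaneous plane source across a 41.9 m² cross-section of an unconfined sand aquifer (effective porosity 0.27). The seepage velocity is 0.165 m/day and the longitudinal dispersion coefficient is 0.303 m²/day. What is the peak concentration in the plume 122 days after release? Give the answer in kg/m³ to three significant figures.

The peak of an instantaneous 1D plume sits at x = vt; there the Gaussian factor is 1 and C_max = M/(n_e·A·√(4πDt)), where n_e·A is the pore area the mass is dissolved in.
√(4πDt) = √(4π × 0.303 × 122) = 21.55 m, so C_max = 7.22/(0.27 × 41.9 × 21.55) = 0.0296 kg/m³.

0.0296 kg/m³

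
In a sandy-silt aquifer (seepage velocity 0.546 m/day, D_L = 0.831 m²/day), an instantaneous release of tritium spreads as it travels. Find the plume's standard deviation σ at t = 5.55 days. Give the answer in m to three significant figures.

3.04 m

Dispersive spreading gives a Gaussian with σ² = 2Dt; advection only shifts the center.
σ = √(2 × 0.831 × 5.55) = 3.04 m.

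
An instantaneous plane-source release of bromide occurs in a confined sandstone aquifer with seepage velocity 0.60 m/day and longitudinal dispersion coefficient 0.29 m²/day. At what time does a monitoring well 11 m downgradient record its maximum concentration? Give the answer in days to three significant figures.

For the 1D instantaneous-source solution, setting ∂C/∂t = 0 at fixed x gives v²t² + 2Dt − x² = 0, so t = (√(D² + v²x²) − D)/v².
√(D² + v²x²) = √(0.29² + 0.60² × 11²) = 6.606; v² = 0.36.
t = (6.606 − 0.29)/0.36 = 17.5 days (vs. the pure-advection estimate x/v = 18.3 d).

17.5 days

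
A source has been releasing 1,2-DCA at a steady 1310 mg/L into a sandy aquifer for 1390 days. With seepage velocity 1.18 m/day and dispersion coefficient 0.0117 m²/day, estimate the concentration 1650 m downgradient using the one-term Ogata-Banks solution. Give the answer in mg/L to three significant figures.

56.2 mg/L

For a continuous step input, C/C₀ ≈ ½·erfc((x−vt)/(2√(Dt))).
vt = 1.18 × 1390 = 1640.2 m and 2√(Dt) = 2√(0.0117 × 1390) = 8.065 m.
Argument (x−vt)/(2√(Dt)) = (1650 − 1640.2)/8.065 = 1.215; ½·erfc(1.215) = 0.04287.
C = 1310 × 0.04287 = 56.2 mg/L.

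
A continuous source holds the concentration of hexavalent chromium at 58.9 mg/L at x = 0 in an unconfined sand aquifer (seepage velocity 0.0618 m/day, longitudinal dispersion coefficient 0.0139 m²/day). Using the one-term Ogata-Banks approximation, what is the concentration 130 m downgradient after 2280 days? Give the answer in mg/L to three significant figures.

For a continuous step input, C/C₀ ≈ ½·erfc((x−vt)/(2√(Dt))).
vt = 0.0618 × 2280 = 140.904 m and 2√(Dt) = 2√(0.0139 × 2280) = 11.26 m.
Argument (x−vt)/(2√(Dt)) = (130 − 140.904)/11.26 = -0.9684; ½·erfc(-0.9684) = 0.9146.
C = 58.9 × 0.9146 = 53.9 mg/L.

53.9 mg/L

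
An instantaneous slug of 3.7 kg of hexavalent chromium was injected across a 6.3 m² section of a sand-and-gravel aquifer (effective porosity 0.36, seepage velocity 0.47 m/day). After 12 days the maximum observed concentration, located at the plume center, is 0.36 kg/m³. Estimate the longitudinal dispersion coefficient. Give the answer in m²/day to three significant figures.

0.136 m²/day

At the plume center C_max = M/(n_e·A·√(4πDt)), so D = M²/(4πt·(n_e·A·C_max)²).
n_e·A·C_max = 0.36 × 6.3 × 0.36 = 0.8165 kg/m.
D = 3.7²/(4π × 12 × 0.8165²) = 0.136 m²/day.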